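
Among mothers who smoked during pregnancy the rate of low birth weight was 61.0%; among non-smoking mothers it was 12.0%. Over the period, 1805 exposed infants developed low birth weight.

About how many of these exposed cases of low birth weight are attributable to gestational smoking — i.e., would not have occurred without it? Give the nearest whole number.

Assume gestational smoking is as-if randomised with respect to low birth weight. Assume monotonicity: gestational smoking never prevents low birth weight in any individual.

p₁ = 0.61, p₀ = 0.12.
PN = (p₁ − p₀)/p₁ = (0.61 − 0.12) / 0.61 ≈ 0.80328.
Attributable cases ≈ PN × (exposed cases) = 0.80328 × 1805 ≈ 1449.92.

about 1450 cases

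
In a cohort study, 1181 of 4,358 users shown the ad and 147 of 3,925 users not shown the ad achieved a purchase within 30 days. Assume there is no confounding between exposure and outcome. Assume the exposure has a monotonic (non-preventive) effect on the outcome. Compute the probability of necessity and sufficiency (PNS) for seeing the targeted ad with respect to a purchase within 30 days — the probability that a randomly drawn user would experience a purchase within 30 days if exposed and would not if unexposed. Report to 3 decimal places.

p₁ = P(outcome | exposed) = 1181/4358 = 0.271
p₀ = P(outcome | unexposed) = 147/3925 = 0.037452
Under exogeneity and monotonicity, PNS = p₁ − p₀.
PNS = 0.271 − 0.037452 = 0.23354

PNS ≈ 0.234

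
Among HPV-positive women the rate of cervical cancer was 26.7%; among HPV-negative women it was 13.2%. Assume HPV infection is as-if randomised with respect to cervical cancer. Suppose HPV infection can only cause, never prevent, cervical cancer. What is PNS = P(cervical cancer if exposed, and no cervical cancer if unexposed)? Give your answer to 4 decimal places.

PNS ≈ 0.1350

p₁ = 0.267, p₀ = 0.132.
Under exogeneity and monotonicity, PNS = p₁ − p₀.
PNS = 0.267 − 0.132 = 0.135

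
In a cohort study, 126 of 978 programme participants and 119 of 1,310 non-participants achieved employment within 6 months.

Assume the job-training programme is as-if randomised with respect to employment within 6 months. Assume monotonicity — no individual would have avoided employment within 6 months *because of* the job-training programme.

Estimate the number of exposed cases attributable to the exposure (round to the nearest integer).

p₁ = P(outcome | exposed) = 126/978 = 0.12883
p₀ = P(outcome | unexposed) = 119/1310 = 0.09084
PN = (p₁ − p₀)/p₁ = (0.12883 − 0.09084) / 0.12883 ≈ 0.29491.
Attributable cases ≈ PN × (exposed cases) = 0.29491 × 126 ≈ 37.16.

about 37 cases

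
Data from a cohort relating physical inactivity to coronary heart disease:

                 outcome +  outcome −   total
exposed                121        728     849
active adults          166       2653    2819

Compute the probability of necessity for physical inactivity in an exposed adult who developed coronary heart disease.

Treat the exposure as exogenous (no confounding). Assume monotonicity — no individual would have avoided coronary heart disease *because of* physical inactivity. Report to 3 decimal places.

PN ≈ 0.587

p₁ = P(outcome | exposed) = 121/849 = 0.14252
p₀ = P(outcome | unexposed) = 166/2819 = 0.058886
Under exogeneity and monotonicity, PN = (p₁ − p₀) / p₁.
PN = (0.14252 − 0.058886) / 0.14252 = 0.083634 / 0.14252 ≈ 0.5868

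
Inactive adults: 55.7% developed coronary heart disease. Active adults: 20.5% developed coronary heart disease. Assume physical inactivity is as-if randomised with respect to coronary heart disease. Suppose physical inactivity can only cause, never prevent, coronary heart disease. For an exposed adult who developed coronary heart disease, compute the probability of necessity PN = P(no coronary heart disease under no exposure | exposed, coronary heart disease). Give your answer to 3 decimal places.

p₁ = 0.557, p₀ = 0.205.
Under exogeneity and monotonicity, PN = (p₁ − p₀) / p₁.
PN = (0.557 − 0.205) / 0.557 = 0.352 / 0.557 ≈ 0.6320

PN ≈ 0.632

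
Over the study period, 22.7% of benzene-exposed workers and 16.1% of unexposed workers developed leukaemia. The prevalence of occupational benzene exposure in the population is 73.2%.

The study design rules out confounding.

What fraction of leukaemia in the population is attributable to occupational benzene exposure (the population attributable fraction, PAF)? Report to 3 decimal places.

p₁ = 0.227, p₀ = 0.161.
Overall risk P(Y=1) = π·p₁ + (1−π)·p₀ = 0.732×0.227 + 0.268×0.161 = 0.20931.
Under exogeneity, PAF = [P(Y=1) − p₀] / P(Y=1).
PAF = (0.20931 − 0.161) / 0.20931 ≈ 0.2308

PAF ≈ 0.231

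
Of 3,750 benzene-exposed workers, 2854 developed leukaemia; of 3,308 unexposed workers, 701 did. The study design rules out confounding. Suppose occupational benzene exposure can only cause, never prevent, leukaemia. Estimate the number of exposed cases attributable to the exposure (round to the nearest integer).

p₁ = P(outcome | exposed) = 2854/3750 = 0.76107
p₀ = P(outcome | unexposed) = 701/3308 = 0.21191
PN = (p₁ − p₀)/p₁ = (0.76107 − 0.21191) / 0.76107 ≈ 0.72156.
Attributable cases ≈ PN × (exposed cases) = 0.72156 × 2854 ≈ 2059.34.

about 2059 cases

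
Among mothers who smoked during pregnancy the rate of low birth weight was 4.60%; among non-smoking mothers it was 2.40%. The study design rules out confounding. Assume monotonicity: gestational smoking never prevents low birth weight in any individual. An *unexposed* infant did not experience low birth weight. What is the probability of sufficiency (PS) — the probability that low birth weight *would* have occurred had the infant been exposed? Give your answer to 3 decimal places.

p₁ = 0.046, p₀ = 0.024.
Under exogeneity and monotonicity, PS = (p₁ − p₀) / (1 − p₀).
PS = (0.046 − 0.024) / (1 − 0.024) = 0.022 / 0.976 ≈ 0.0225

PS ≈ 0.023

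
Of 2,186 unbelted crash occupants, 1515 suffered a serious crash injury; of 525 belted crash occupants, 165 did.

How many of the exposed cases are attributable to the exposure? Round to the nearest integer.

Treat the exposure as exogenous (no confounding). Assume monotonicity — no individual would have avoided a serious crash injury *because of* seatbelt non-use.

p₁ = P(outcome | exposed) = 1515/2186 = 0.69305
p₀ = P(outcome | unexposed) = 165/525 = 0.31429
PN = (p₁ − p₀)/p₁ = (0.69305 − 0.31429) / 0.69305 ≈ 0.54652.
Attributable cases ≈ PN × (exposed cases) = 0.54652 × 1515 ≈ 827.97.

about 828 cases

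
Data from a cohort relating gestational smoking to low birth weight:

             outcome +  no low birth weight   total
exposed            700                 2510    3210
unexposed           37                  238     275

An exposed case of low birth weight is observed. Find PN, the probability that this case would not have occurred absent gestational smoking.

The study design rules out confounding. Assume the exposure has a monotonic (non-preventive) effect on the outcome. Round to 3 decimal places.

PN ≈ 0.383

p₁ = P(outcome | exposed) = 700/3210 = 0.21807
p₀ = P(outcome | unexposed) = 37/275 = 0.13455
Under exogeneity and monotonicity, PN = (p₁ − p₀) / p₁.
PN = (0.21807 − 0.13455) / 0.21807 = 0.083523 / 0.21807 ≈ 0.3830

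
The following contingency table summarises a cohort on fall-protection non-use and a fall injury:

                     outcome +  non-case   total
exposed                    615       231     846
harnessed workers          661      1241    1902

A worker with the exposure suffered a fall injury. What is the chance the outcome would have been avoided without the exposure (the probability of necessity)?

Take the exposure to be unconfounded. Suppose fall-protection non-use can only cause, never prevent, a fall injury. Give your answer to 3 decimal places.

PN ≈ 0.522

p₁ = P(outcome | exposed) = 615/846 = 0.72695
p₀ = P(outcome | unexposed) = 661/1902 = 0.34753
Under exogeneity and monotonicity, PN = (p₁ − p₀)/p₁.
PN = (0.72695 − 0.34753) / 0.72695 ≈ 0.5219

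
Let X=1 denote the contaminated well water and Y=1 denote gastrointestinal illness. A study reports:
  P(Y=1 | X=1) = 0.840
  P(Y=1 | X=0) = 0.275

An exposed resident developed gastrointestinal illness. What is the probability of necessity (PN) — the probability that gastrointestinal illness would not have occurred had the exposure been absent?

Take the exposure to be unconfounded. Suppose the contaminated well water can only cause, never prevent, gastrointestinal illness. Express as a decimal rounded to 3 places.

Let p₁ = 0.84, p₀ = 0.275.
Under exogeneity and monotonicity, PN = (p₁ − p₀) / p₁.
PN = (0.84 − 0.275) / 0.84 = 0.565 / 0.84 ≈ 0.6726

PN ≈ 0.673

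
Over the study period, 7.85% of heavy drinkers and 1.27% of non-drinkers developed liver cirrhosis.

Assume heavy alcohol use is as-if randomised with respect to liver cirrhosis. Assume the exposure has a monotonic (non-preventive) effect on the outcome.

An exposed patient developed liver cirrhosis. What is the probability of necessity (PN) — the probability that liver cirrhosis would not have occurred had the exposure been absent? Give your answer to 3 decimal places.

PN ≈ 0.838

p₁ = 0.0785, p₀ = 0.0127.
Under exogeneity and monotonicity, PN = (p₁ − p₀) / p₁.
PN = (0.0785 − 0.0127) / 0.0785 = 0.0658 / 0.0785 ≈ 0.8382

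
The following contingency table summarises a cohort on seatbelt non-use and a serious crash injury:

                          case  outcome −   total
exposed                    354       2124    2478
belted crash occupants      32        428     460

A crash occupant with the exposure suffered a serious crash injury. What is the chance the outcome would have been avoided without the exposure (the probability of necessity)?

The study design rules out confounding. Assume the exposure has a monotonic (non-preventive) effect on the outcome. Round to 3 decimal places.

p₁ = P(outcome | exposed) = 354/2478 = 0.14286
p₀ = P(outcome | unexposed) = 32/460 = 0.069565
Under exogeneity and monotonicity, PN = (p₁ − p₀)/p₁.
PN = (0.14286 − 0.069565) / 0.14286 ≈ 0.5130

PN ≈ 0.513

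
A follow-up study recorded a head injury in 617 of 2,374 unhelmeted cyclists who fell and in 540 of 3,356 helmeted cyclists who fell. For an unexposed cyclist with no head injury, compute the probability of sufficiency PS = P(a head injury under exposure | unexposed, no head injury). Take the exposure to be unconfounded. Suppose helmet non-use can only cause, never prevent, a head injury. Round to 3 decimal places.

p₁ = P(outcome | exposed) = 617/2374 = 0.2599
p₀ = P(outcome | unexposed) = 540/3356 = 0.16091
Under exogeneity and monotonicity, PS = (p₁ − p₀) / (1 − p₀).
PS = (0.2599 − 0.16091) / (1 − 0.16091) = 0.098993 / 0.83909 ≈ 0.1180

PS ≈ 0.118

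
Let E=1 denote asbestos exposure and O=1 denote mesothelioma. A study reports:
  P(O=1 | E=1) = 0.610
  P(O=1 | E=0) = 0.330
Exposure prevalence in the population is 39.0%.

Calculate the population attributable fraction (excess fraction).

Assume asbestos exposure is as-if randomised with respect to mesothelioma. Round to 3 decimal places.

PAF ≈ 0.249

Let p₁ = 0.61, p₀ = 0.33.
Overall risk P(Y=1) = π·p₁ + (1−π)·p₀ = 0.39×0.61 + 0.61×0.33 = 0.4392.
Under exogeneity, PAF = [P(Y=1) − p₀] / P(Y=1).
PAF = (0.4392 − 0.33) / 0.4392 ≈ 0.2486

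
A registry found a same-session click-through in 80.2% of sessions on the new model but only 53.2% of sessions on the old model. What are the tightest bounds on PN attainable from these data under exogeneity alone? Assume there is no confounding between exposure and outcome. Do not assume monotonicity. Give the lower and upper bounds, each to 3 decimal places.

p₁ = 0.802, p₀ = 0.532.
Under exogeneity alone the bounds on PN are max{0,(p₁−p₀)/p₁} ≤ PN ≤ min{1,(1−p₀)/p₁}.
  lower = (p₁ − p₀)/p₁ = 0.27 / 0.802 ≈ 0.3367
  upper = min{1, (1 − p₀)/p₁} = 0.468 / 0.802 ≈ 0.5835

0.337 ≤ PN ≤ 0.584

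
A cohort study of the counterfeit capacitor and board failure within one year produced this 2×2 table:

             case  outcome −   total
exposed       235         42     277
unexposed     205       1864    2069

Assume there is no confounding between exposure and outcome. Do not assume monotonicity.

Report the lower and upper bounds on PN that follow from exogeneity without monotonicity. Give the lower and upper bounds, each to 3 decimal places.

0.883 ≤ PN ≤ 1.000

p₁ = P(outcome | exposed) = 235/277 = 0.84838
p₀ = P(outcome | unexposed) = 205/2069 = 0.099082
Under exogeneity alone the bounds on PN are max{0,(p₁−p₀)/p₁} ≤ PN ≤ min{1,(1−p₀)/p₁}.
  lower = (p₁ − p₀)/p₁ = 0.74929 / 0.84838 ≈ 0.8832
  upper = min{1, (1 − p₀)/p₁} = 0.90092 / 0.84838 ≈ 1.0619 → capped at 1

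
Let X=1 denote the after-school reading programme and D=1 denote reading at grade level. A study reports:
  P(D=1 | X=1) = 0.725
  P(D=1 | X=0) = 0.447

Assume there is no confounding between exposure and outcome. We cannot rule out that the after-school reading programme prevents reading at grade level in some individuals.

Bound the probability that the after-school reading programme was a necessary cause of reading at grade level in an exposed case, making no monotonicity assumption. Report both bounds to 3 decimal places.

0.383 ≤ PN ≤ 0.763

Let p₁ = 0.725, p₀ = 0.447.
Under exogeneity alone the bounds on PN are max{0,(p₁−p₀)/p₁} ≤ PN ≤ min{1,(1−p₀)/p₁}.
  lower = (p₁ − p₀)/p₁ = 0.278 / 0.725 ≈ 0.3834
  upper = min{1, (1 − p₀)/p₁} = 0.553 / 0.725 ≈ 0.7628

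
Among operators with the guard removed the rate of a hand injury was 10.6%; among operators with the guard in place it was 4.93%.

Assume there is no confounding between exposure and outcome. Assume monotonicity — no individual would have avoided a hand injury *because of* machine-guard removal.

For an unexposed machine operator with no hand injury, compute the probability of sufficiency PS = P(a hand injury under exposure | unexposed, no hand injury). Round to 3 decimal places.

p₁ = 0.106, p₀ = 0.0493.
Under exogeneity and monotonicity, PS = (p₁ − p₀) / (1 − p₀).
PS = (0.106 − 0.0493) / (1 − 0.0493) = 0.0567 / 0.9507 ≈ 0.0596

PS ≈ 0.060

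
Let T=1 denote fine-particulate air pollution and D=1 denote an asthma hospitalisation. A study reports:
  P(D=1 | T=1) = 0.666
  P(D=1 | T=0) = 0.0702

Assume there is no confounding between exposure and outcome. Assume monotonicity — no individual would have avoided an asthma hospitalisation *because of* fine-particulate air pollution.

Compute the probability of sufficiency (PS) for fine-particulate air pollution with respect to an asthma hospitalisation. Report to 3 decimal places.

Let p₁ = 0.666, p₀ = 0.0702.
Under exogeneity and monotonicity, PS = (p₁ − p₀) / (1 − p₀).
PS = (0.666 − 0.0702) / (1 − 0.0702) = 0.5958 / 0.9298 ≈ 0.6408

PS ≈ 0.641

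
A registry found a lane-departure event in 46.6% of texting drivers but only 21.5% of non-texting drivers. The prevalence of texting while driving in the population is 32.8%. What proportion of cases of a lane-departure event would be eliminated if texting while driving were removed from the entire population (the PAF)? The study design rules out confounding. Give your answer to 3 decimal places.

PAF ≈ 0.277

p₁ = 0.466, p₀ = 0.215.
Overall risk P(Y=1) = π·p₁ + (1−π)·p₀ = 0.328×0.466 + 0.672×0.215 = 0.29733.
Under exogeneity, PAF = [P(Y=1) − p₀] / P(Y=1).
PAF = (0.29733 − 0.215) / 0.29733 ≈ 0.2769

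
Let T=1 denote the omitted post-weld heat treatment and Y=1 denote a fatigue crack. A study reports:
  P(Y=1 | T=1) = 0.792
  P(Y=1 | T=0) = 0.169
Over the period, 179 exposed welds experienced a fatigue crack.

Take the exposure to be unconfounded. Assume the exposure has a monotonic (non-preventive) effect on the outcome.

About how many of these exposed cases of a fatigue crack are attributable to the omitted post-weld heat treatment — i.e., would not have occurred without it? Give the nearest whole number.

about 141 cases

Let p₁ = 0.792, p₀ = 0.169.
PN = (p₁ − p₀)/p₁ = (0.792 − 0.169) / 0.792 ≈ 0.78662.
Attributable cases ≈ PN × (exposed cases) = 0.78662 × 179 ≈ 140.80.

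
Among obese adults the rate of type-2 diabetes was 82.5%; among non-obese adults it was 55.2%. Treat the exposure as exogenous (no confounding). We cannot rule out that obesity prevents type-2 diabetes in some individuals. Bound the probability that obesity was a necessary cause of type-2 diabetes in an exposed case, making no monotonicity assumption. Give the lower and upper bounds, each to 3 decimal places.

0.331 ≤ PN ≤ 0.543

p₁ = 0.825, p₀ = 0.552.
Under exogeneity alone the bounds on PN are max{0,(p₁−p₀)/p₁} ≤ PN ≤ min{1,(1−p₀)/p₁}.
  lower = (p₁ − p₀)/p₁ = 0.273 / 0.825 ≈ 0.3309
  upper = min{1, (1 − p₀)/p₁} = 0.448 / 0.825 ≈ 0.5430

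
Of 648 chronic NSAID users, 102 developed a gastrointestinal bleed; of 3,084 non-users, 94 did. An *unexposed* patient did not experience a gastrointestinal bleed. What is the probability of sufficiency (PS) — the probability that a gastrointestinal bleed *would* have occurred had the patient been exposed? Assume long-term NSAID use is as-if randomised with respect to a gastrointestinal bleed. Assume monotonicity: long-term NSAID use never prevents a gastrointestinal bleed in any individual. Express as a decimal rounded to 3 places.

PS ≈ 0.131

p₁ = P(outcome | exposed) = 102/648 = 0.15741
p₀ = P(outcome | unexposed) = 94/3084 = 0.03048
Under exogeneity and monotonicity, PS = (p₁ − p₀) / (1 − p₀).
PS = (0.15741 − 0.03048) / (1 − 0.03048) = 0.12693 / 0.96952 ≈ 0.1309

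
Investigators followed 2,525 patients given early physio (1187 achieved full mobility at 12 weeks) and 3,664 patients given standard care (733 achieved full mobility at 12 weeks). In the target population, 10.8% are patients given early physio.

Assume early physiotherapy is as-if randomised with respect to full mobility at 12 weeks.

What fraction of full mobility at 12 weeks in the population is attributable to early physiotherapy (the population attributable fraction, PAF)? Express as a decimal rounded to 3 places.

PAF ≈ 0.127

p₁ = P(outcome | exposed) = 1187/2525 = 0.4701
p₀ = P(outcome | unexposed) = 733/3664 = 0.20005
Overall risk P(Y=1) = π·p₁ + (1−π)·p₀ = 0.108×0.4701 + 0.892×0.20005 = 0.22922.
Under exogeneity, PAF = [P(Y=1) − p₀] / P(Y=1).
PAF = (0.22922 − 0.20005) / 0.22922 ≈ 0.1272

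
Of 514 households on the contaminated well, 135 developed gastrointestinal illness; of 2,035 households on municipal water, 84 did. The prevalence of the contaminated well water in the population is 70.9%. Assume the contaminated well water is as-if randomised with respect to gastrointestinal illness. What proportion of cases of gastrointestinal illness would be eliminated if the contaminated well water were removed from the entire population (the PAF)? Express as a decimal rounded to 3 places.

p₁ = P(outcome | exposed) = 135/514 = 0.26265
p₀ = P(outcome | unexposed) = 84/2035 = 0.041278
Overall risk P(Y=1) = π·p₁ + (1−π)·p₀ = 0.709×0.26265 + 0.291×0.041278 = 0.19823.
Under exogeneity, PAF = [P(Y=1) − p₀] / P(Y=1).
PAF = (0.19823 − 0.041278) / 0.19823 ≈ 0.7918

PAF ≈ 0.792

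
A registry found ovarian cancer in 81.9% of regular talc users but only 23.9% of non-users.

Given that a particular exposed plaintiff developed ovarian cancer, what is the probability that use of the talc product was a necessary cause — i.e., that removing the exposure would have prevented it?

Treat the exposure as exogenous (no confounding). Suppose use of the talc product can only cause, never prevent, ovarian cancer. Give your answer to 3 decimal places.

PN ≈ 0.708

p₁ = 0.819, p₀ = 0.239.
Under exogeneity and monotonicity, PN = (p₁ − p₀) / p₁.
PN = (0.819 − 0.239) / 0.819 = 0.58 / 0.819 ≈ 0.7082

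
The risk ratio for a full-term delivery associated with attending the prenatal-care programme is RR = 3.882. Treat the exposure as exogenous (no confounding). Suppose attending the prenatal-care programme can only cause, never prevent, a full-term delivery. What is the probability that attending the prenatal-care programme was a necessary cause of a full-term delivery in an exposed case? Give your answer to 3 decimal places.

Under exogeneity and monotonicity, PN = (RR − 1) / RR = 1 − 1/RR.
PN = (3.882 − 1) / 3.882 = 2.882 / 3.882 ≈ 0.7424

PN ≈ 0.742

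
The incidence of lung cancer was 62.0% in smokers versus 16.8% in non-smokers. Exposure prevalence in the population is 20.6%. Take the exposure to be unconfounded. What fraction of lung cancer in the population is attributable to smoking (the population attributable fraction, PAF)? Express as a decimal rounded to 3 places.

PAF ≈ 0.357

p₁ = 0.62, p₀ = 0.168.
Overall risk P(Y=1) = π·p₁ + (1−π)·p₀ = 0.206×0.62 + 0.794×0.168 = 0.26111.
Under exogeneity, PAF = [P(Y=1) − p₀] / P(Y=1).
PAF = (0.26111 − 0.168) / 0.26111 ≈ 0.3566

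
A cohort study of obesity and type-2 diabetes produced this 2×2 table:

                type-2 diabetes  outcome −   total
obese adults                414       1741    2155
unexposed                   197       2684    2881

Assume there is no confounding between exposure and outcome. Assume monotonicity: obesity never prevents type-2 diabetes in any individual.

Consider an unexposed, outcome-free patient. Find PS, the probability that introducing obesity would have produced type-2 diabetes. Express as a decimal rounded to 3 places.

p₁ = P(outcome | exposed) = 414/2155 = 0.19211
p₀ = P(outcome | unexposed) = 197/2881 = 0.068379
Under exogeneity and monotonicity, PS = (p₁ − p₀)/(1 − p₀).
PS = (0.19211 − 0.068379) / 0.93162 ≈ 0.1328

PS ≈ 0.133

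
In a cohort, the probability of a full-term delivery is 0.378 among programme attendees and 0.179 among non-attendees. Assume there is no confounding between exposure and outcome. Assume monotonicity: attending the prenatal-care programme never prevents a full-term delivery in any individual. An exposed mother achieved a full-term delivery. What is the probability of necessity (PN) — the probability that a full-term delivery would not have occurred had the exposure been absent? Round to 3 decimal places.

PN ≈ 0.526

Let p₁ = 0.378, p₀ = 0.179.
Under exogeneity and monotonicity, PN = (p₁ − p₀) / p₁.
PN = (0.378 − 0.179) / 0.378 = 0.199 / 0.378 ≈ 0.5265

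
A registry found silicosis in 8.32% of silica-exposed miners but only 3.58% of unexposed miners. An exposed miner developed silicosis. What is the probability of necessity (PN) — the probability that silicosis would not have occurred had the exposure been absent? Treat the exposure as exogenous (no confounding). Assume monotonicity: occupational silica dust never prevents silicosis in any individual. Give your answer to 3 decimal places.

p₁ = 0.0832, p₀ = 0.0358.
Under exogeneity and monotonicity, PN = (p₁ − p₀) / p₁.
PN = (0.0832 − 0.0358) / 0.0832 = 0.0474 / 0.0832 ≈ 0.5697

PN ≈ 0.570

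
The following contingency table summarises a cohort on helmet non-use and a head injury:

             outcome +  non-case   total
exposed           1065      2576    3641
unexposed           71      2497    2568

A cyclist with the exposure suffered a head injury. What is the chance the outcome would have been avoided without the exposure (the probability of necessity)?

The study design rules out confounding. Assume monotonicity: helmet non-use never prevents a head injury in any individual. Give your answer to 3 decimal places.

p₁ = P(outcome | exposed) = 1065/3641 = 0.2925
p₀ = P(outcome | unexposed) = 71/2568 = 0.027648
Under exogeneity and monotonicity, PN = (p₁ − p₀) / p₁.
PN = (0.2925 − 0.027648) / 0.2925 = 0.26485 / 0.2925 ≈ 0.9055

PN ≈ 0.905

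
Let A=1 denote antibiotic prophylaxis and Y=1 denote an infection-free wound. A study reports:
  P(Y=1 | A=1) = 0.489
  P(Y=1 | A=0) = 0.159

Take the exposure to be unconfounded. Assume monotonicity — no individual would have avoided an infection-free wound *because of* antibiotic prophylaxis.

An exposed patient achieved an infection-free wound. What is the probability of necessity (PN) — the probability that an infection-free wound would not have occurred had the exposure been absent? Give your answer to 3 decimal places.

Let p₁ = 0.489, p₀ = 0.159.
Under exogeneity and monotonicity, PN = (p₁ − p₀) / p₁.
PN = (0.489 − 0.159) / 0.489 = 0.33 / 0.489 ≈ 0.6748

PN ≈ 0.675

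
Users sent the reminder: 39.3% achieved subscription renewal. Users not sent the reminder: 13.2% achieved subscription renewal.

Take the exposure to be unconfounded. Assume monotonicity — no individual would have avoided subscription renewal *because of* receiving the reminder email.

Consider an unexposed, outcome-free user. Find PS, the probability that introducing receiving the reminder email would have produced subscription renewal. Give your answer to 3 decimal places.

p₁ = 0.393, p₀ = 0.132.
Under exogeneity and monotonicity, PS = (p₁ − p₀) / (1 − p₀).
PS = (0.393 − 0.132) / (1 − 0.132) = 0.261 / 0.868 ≈ 0.3007

PS ≈ 0.301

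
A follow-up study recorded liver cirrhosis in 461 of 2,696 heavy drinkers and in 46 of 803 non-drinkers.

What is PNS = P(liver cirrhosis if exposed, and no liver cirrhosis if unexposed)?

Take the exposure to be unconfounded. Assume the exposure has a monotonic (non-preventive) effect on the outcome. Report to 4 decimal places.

PNS ≈ 0.1137

p₁ = P(outcome | exposed) = 461/2696 = 0.17099
p₀ = P(outcome | unexposed) = 46/803 = 0.057285
Under exogeneity and monotonicity, PNS = p₁ − p₀.
PNS = 0.17099 − 0.057285 = 0.11371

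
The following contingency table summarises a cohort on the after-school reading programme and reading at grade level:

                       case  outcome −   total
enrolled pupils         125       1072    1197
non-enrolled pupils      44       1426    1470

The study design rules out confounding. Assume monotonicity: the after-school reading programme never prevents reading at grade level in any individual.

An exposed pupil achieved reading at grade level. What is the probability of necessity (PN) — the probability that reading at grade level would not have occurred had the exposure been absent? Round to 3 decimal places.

PN ≈ 0.713

p₁ = P(outcome | exposed) = 125/1197 = 0.10443
p₀ = P(outcome | unexposed) = 44/1470 = 0.029932
Under exogeneity and monotonicity, PN = (p₁ − p₀)/p₁.
PN = (0.10443 − 0.029932) / 0.10443 ≈ 0.7134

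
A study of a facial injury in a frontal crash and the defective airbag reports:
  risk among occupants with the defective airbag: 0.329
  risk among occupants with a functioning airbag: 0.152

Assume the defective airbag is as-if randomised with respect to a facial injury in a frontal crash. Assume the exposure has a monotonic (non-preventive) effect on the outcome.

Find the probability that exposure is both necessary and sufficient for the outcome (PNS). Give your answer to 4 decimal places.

Let p₁ = 0.329, p₀ = 0.152.
Under exogeneity and monotonicity, PNS = p₁ − p₀.
PNS = 0.329 − 0.152 = 0.177

PNS ≈ 0.1770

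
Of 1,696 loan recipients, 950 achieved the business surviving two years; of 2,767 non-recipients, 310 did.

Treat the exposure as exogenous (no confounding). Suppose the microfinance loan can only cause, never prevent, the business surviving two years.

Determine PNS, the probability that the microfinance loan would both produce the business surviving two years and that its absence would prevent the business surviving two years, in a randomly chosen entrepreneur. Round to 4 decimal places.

p₁ = P(outcome | exposed) = 950/1696 = 0.56014
p₀ = P(outcome | unexposed) = 310/2767 = 0.11203
Under exogeneity and monotonicity, PNS = p₁ − p₀.
PNS = 0.56014 − 0.11203 = 0.44811

PNS ≈ 0.4481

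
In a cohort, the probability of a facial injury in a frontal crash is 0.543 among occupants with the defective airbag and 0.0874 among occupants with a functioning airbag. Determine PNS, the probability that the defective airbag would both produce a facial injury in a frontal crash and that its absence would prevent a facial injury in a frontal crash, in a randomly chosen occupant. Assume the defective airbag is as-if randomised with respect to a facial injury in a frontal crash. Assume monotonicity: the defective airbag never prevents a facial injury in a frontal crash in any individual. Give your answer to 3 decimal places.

Let p₁ = 0.543, p₀ = 0.0874.
Under exogeneity and monotonicity, PNS = p₁ − p₀.
PNS = 0.543 − 0.0874 = 0.4556

PNS ≈ 0.456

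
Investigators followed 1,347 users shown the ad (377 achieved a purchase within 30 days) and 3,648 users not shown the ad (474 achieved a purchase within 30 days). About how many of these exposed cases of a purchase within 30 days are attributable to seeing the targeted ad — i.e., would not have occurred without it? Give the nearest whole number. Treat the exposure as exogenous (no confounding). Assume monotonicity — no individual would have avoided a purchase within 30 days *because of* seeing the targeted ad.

about 202 cases

p₁ = P(outcome | exposed) = 377/1347 = 0.27988
p₀ = P(outcome | unexposed) = 474/3648 = 0.12993
PN = (p₁ − p₀)/p₁ = (0.27988 − 0.12993) / 0.27988 ≈ 0.53575.
Attributable cases ≈ PN × (exposed cases) = 0.53575 × 377 ≈ 201.98.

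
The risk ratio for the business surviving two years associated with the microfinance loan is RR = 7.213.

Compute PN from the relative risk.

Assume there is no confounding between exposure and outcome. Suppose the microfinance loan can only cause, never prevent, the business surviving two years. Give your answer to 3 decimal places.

PN ≈ 0.861

Under exogeneity and monotonicity, PN = (RR − 1) / RR = 1 − 1/RR.
PN = (7.213 − 1) / 7.213 = 6.213 / 7.213 ≈ 0.8614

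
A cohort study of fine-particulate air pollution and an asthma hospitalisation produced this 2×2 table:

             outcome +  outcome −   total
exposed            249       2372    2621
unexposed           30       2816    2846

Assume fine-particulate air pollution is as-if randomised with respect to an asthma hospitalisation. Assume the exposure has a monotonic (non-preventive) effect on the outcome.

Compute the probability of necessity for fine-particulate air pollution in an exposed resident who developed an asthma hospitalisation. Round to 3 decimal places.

PN ≈ 0.889

p₁ = P(outcome | exposed) = 249/2621 = 0.095002
p₀ = P(outcome | unexposed) = 30/2846 = 0.010541
Under exogeneity and monotonicity, PN = (p₁ − p₀)/p₁.
PN = (0.095002 − 0.010541) / 0.095002 ≈ 0.8890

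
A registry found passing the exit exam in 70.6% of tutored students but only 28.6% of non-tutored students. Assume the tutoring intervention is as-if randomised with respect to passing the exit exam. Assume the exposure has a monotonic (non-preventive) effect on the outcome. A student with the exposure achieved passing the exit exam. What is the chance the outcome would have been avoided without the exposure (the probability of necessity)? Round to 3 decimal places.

p₁ = 0.706, p₀ = 0.286.
Under exogeneity and monotonicity, PN = (p₁ − p₀) / p₁.
PN = (0.706 − 0.286) / 0.706 = 0.42 / 0.706 ≈ 0.5949

PN ≈ 0.595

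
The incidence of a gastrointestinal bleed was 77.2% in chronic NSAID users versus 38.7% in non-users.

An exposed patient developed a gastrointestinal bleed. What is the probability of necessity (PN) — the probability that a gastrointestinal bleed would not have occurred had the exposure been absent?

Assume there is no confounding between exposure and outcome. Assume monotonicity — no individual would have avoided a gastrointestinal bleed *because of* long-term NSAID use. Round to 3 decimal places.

PN ≈ 0.499

p₁ = 0.772, p₀ = 0.387.
Under exogeneity and monotonicity, PN = (p₁ − p₀) / p₁.
PN = (0.772 − 0.387) / 0.772 = 0.385 / 0.772 ≈ 0.4987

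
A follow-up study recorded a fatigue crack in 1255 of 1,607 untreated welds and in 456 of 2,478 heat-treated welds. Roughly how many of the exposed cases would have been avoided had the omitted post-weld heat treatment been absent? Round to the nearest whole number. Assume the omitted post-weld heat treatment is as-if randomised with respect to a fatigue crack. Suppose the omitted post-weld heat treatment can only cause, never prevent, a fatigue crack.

about 959 cases

p₁ = P(outcome | exposed) = 1255/1607 = 0.78096
p₀ = P(outcome | unexposed) = 456/2478 = 0.18402
PN = (p₁ − p₀)/p₁ = (0.78096 − 0.18402) / 0.78096 ≈ 0.76437.
Attributable cases ≈ PN × (exposed cases) = 0.76437 × 1255 ≈ 959.28.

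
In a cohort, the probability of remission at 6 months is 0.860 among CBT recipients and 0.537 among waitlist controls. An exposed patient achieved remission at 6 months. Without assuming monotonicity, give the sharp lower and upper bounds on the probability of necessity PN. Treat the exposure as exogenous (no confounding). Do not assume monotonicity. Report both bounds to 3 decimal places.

0.376 ≤ PN ≤ 0.538

Let p₁ = 0.86, p₀ = 0.537.
Under exogeneity alone the bounds on PN are max{0,(p₁−p₀)/p₁} ≤ PN ≤ min{1,(1−p₀)/p₁}.
  lower = (p₁ − p₀)/p₁ = 0.323 / 0.86 ≈ 0.3756
  upper = min{1, (1 − p₀)/p₁} = 0.463 / 0.86 ≈ 0.5384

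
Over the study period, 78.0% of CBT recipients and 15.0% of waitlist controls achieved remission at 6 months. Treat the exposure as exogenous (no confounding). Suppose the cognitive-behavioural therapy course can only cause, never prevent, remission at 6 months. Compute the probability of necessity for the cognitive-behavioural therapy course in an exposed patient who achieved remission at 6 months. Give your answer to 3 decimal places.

PN ≈ 0.808

p₁ = 0.78, p₀ = 0.15.
Under exogeneity and monotonicity, PN = (p₁ − p₀) / p₁.
PN = (0.78 − 0.15) / 0.78 = 0.63 / 0.78 ≈ 0.8077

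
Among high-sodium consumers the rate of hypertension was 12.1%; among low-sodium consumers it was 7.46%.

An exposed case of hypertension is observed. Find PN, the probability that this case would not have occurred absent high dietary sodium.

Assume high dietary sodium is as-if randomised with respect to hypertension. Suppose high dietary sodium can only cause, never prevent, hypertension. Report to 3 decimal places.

p₁ = 0.121, p₀ = 0.0746.
Under exogeneity and monotonicity, PN = (p₁ − p₀) / p₁.
PN = (0.121 − 0.0746) / 0.121 = 0.0464 / 0.121 ≈ 0.3835

PN ≈ 0.383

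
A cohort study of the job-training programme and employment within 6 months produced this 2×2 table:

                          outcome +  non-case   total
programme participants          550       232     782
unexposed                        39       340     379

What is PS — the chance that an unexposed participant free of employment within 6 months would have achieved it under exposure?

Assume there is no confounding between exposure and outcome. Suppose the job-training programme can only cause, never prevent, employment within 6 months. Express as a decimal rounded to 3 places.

p₁ = P(outcome | exposed) = 550/782 = 0.70332
p₀ = P(outcome | unexposed) = 39/379 = 0.1029
Under exogeneity and monotonicity, PS = (p₁ − p₀)/(1 − p₀).
PS = (0.70332 − 0.1029) / 0.8971 ≈ 0.6693

PS ≈ 0.669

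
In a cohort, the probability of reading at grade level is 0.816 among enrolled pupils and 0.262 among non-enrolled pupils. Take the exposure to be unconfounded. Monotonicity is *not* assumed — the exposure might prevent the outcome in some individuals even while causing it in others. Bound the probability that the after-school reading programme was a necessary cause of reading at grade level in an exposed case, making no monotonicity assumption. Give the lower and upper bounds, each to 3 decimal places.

0.679 ≤ PN ≤ 0.904

Let p₁ = 0.816, p₀ = 0.262.
Under exogeneity alone the bounds on PN are max{0,(p₁−p₀)/p₁} ≤ PN ≤ min{1,(1−p₀)/p₁}.
  lower = (p₁ − p₀)/p₁ = 0.554 / 0.816 ≈ 0.6789
  upper = min{1, (1 − p₀)/p₁} = 0.738 / 0.816 ≈ 0.9044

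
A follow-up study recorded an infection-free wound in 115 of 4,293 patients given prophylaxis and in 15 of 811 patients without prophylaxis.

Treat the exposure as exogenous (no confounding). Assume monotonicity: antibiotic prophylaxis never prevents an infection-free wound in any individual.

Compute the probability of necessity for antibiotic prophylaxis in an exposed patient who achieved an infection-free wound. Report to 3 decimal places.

p₁ = P(outcome | exposed) = 115/4293 = 0.026788
p₀ = P(outcome | unexposed) = 15/811 = 0.018496
Under exogeneity and monotonicity, PN = (p₁ − p₀) / p₁.
PN = (0.026788 − 0.018496) / 0.026788 = 0.0082921 / 0.026788 ≈ 0.3095

PN ≈ 0.310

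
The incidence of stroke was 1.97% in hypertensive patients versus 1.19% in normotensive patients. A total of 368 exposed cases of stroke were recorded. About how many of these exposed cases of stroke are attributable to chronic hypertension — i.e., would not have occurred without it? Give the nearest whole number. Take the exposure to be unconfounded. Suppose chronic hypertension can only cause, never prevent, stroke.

about 146 cases

p₁ = 0.0197, p₀ = 0.0119.
PN = (p₁ − p₀)/p₁ = (0.0197 − 0.0119) / 0.0197 ≈ 0.39594.
Attributable cases ≈ PN × (exposed cases) = 0.39594 × 368 ≈ 145.71.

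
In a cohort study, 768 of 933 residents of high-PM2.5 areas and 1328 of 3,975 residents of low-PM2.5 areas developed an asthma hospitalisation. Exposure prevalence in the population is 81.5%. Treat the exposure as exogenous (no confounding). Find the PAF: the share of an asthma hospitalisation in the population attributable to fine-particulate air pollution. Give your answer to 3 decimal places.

p₁ = P(outcome | exposed) = 768/933 = 0.82315
p₀ = P(outcome | unexposed) = 1328/3975 = 0.33409
Overall risk P(Y=1) = π·p₁ + (1−π)·p₀ = 0.815×0.82315 + 0.185×0.33409 = 0.73267.
Under exogeneity, PAF = [P(Y=1) − p₀] / P(Y=1).
PAF = (0.73267 − 0.33409) / 0.73267 ≈ 0.5440

PAF ≈ 0.544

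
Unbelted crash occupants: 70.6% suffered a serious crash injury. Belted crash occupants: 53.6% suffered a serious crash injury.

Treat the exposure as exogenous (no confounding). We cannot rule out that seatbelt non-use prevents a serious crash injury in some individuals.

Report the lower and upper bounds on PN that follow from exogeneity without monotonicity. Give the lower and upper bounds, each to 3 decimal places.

p₁ = 0.706, p₀ = 0.536.
Under exogeneity alone the bounds on PN are max{0,(p₁−p₀)/p₁} ≤ PN ≤ min{1,(1−p₀)/p₁}.
  lower = (p₁ − p₀)/p₁ = 0.17 / 0.706 ≈ 0.2408
  upper = min{1, (1 − p₀)/p₁} = 0.464 / 0.706 ≈ 0.6572

0.241 ≤ PN ≤ 0.657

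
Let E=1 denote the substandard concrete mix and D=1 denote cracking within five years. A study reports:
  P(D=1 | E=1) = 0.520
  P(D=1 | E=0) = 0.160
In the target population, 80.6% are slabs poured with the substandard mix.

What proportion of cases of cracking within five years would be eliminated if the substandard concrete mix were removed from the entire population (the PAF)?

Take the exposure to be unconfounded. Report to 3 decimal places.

PAF ≈ 0.645

Let p₁ = 0.52, p₀ = 0.16.
Overall risk P(Y=1) = π·p₁ + (1−π)·p₀ = 0.806×0.52 + 0.194×0.16 = 0.45016.
Under exogeneity, PAF = [P(Y=1) − p₀] / P(Y=1).
PAF = (0.45016 − 0.16) / 0.45016 ≈ 0.6446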